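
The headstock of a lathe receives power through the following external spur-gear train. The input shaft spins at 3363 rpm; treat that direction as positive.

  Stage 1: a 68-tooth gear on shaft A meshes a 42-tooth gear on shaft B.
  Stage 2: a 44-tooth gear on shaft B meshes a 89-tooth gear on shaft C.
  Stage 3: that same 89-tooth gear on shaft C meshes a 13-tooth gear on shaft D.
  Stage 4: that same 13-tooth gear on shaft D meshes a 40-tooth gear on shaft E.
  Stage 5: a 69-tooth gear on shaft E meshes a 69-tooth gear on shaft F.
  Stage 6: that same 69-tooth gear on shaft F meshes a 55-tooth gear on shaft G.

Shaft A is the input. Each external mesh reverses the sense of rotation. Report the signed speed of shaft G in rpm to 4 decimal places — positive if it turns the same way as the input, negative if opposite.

Stage 1 [68T→42T]: ω = 3363.0000×68/42 = 5444.8571 rpm, dir flips to −; running = −5444.8571
Stage 2 [44T→89T]: ω = 5444.8571×44/89 = 2691.8395 rpm, dir flips to +; running = +2691.8395
Stage 3 [89T→13T]: ω = 2691.8395×89/13 = 18428.7473 rpm, dir flips to −; running = −18428.7473
Stage 4 [13T→40T]: ω = 18428.7473×13/40 = 5989.3429 rpm, dir flips to +; running = +5989.3429
Stage 5 [69T→69T]: ω = 5989.3429×69/69 = 5989.3429 rpm, dir flips to −; running = −5989.3429
Stage 6 [69T→55T]: ω = 5989.3429×69/55 = 7513.9029 rpm, dir flips to +; running = +7513.9029

+7513.9029 rpm (same as input, |ω| = 7513.9029 rpm)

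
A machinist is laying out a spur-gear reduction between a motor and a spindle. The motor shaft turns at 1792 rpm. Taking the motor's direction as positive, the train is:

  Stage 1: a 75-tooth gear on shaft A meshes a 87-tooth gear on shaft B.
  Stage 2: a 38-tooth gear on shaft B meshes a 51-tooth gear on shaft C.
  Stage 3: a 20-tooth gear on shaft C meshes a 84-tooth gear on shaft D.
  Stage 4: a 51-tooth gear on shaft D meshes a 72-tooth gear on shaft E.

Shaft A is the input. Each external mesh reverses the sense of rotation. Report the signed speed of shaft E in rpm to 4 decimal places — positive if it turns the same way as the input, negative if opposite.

+194.1252 rpm (same as input, |ω| = 194.1252 rpm)

Stage 1 [75T→87T]: ω = 1792.0000×75/87 = 1544.8276 rpm, dir flips to −; running = −1544.8276
Stage 2 [38T→51T]: ω = 1544.8276×38/51 = 1151.0480 rpm, dir flips to +; running = +1151.0480
Stage 3 [20T→84T]: ω = 1151.0480×20/84 = 274.0590 rpm, dir flips to −; running = −274.0590
Stage 4 [51T→72T]: ω = 274.0590×51/72 = 194.1252 rpm, dir flips to +; running = +194.1252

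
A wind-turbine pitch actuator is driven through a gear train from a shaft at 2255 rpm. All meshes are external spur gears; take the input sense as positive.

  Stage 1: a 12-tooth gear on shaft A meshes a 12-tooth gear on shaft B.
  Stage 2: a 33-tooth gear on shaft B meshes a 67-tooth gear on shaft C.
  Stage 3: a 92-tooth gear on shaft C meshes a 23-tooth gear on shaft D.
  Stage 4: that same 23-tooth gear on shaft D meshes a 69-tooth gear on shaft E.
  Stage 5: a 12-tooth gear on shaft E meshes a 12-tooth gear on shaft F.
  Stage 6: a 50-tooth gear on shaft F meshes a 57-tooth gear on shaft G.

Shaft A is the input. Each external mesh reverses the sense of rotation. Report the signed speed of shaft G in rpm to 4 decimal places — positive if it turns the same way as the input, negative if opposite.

+1299.0312 rpm (same as input, |ω| = 1299.0312 rpm)

Stage 1 [12T→12T]: ω = 2255.0000×12/12 = 2255.0000 rpm, dir flips to −; running = −2255.0000
Stage 2 [33T→67T]: ω = 2255.0000×33/67 = 1110.6716 rpm, dir flips to +; running = +1110.6716
Stage 3 [92T→23T]: ω = 1110.6716×92/23 = 4442.6866 rpm, dir flips to −; running = −4442.6866
Stage 4 [23T→69T]: ω = 4442.6866×23/69 = 1480.8955 rpm, dir flips to +; running = +1480.8955
Stage 5 [12T→12T]: ω = 1480.8955×12/12 = 1480.8955 rpm, dir flips to −; running = −1480.8955
Stage 6 [50T→57T]: ω = 1480.8955×50/57 = 1299.0312 rpm, dir flips to +; running = +1299.0312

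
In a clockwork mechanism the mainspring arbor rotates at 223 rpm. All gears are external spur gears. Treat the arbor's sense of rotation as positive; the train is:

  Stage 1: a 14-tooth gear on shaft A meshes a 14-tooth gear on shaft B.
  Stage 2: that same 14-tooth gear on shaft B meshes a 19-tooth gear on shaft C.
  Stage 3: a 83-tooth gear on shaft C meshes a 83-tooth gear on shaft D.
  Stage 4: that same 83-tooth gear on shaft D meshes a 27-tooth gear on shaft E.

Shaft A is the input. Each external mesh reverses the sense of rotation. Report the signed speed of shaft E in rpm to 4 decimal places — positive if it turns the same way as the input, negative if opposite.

Stage 1 [14T→14T]: ω = 223.0000×14/14 = 223.0000 rpm, dir flips to −; running = −223.0000
Stage 2 [14T→19T]: ω = 223.0000×14/19 = 164.3158 rpm, dir flips to +; running = +164.3158
Stage 3 [83T→83T]: ω = 164.3158×83/83 = 164.3158 rpm, dir flips to −; running = −164.3158
Stage 4 [83T→27T]: ω = 164.3158×83/27 = 505.1189 rpm, dir flips to +; running = +505.1189

+505.1189 rpm (same as input, |ω| = 505.1189 rpm)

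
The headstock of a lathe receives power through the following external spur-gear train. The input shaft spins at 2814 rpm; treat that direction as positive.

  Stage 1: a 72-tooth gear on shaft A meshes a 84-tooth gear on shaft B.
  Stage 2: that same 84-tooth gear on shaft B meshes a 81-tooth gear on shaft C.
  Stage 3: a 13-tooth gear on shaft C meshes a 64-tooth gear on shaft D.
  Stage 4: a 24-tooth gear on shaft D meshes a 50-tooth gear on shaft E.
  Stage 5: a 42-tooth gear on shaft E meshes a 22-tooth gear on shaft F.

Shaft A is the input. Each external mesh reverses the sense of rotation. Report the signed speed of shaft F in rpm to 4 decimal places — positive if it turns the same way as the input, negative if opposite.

-465.5891 rpm (opposite to input, |ω| = 465.5891 rpm)

Stage 1 [72T→84T]: ω = 2814.0000×72/84 = 2412.0000 rpm, dir flips to −; running = −2412.0000
Stage 2 [84T→81T]: ω = 2412.0000×84/81 = 2501.3333 rpm, dir flips to +; running = +2501.3333
Stage 3 [13T→64T]: ω = 2501.3333×13/64 = 508.0833 rpm, dir flips to −; running = −508.0833
Stage 4 [24T→50T]: ω = 508.0833×24/50 = 243.8800 rpm, dir flips to +; running = +243.8800
Stage 5 [42T→22T]: ω = 243.8800×42/22 = 465.5891 rpm, dir flips to −; running = −465.5891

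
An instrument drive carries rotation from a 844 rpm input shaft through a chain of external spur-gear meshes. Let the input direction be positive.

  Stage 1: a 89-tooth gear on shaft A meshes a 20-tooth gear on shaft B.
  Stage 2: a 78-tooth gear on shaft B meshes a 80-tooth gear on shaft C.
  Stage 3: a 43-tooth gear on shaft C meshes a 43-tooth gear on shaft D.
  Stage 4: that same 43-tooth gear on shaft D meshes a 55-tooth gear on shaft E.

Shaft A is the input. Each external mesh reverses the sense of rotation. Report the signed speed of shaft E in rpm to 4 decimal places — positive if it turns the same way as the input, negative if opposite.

Stage 1 [89T→20T]: ω = 844.0000×89/20 = 3755.8000 rpm, dir flips to −; running = −3755.8000
Stage 2 [78T→80T]: ω = 3755.8000×78/80 = 3661.9050 rpm, dir flips to +; running = +3661.9050
Stage 3 [43T→43T]: ω = 3661.9050×43/43 = 3661.9050 rpm, dir flips to −; running = −3661.9050
Stage 4 [43T→55T]: ω = 3661.9050×43/55 = 2862.9439 rpm, dir flips to +; running = +2862.9439

+2862.9439 rpm (same as input, |ω| = 2862.9439 rpm)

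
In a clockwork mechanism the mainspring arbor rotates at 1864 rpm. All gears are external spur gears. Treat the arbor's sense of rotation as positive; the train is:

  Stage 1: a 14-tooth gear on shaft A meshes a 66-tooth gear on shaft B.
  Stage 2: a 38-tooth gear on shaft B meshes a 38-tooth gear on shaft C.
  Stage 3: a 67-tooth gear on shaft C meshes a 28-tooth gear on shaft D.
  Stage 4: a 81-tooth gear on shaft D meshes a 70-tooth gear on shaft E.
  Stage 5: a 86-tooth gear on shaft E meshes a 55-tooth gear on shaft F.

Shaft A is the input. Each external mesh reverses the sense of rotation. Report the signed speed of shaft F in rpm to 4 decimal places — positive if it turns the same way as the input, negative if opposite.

-1711.8650 rpm (opposite to input, |ω| = 1711.8650 rpm)

Stage 1 [14T→66T]: ω = 1864.0000×14/66 = 395.3939 rpm, dir flips to −; running = −395.3939
Stage 2 [38T→38T]: ω = 395.3939×38/38 = 395.3939 rpm, dir flips to +; running = +395.3939
Stage 3 [67T→28T]: ω = 395.3939×67/28 = 946.1212 rpm, dir flips to −; running = −946.1212
Stage 4 [81T→70T]: ω = 946.1212×81/70 = 1094.7974 rpm, dir flips to +; running = +1094.7974
Stage 5 [86T→55T]: ω = 1094.7974×86/55 = 1711.8650 rpm, dir flips to −; running = −1711.8650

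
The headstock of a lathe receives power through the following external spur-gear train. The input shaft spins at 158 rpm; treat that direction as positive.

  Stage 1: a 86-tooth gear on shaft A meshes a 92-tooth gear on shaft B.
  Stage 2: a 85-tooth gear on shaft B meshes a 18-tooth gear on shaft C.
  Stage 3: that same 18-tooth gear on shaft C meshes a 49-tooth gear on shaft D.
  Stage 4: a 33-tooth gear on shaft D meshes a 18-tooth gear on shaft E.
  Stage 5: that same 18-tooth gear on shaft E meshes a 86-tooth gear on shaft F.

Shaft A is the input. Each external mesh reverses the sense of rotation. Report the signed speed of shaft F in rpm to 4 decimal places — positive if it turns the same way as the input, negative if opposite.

Stage 1 [86T→92T]: ω = 158.0000×86/92 = 147.6957 rpm, dir flips to −; running = −147.6957
Stage 2 [85T→18T]: ω = 147.6957×85/18 = 697.4517 rpm, dir flips to +; running = +697.4517
Stage 3 [18T→49T]: ω = 697.4517×18/49 = 256.2067 rpm, dir flips to −; running = −256.2067
Stage 4 [33T→18T]: ω = 256.2067×33/18 = 469.7124 rpm, dir flips to +; running = +469.7124
Stage 5 [18T→86T]: ω = 469.7124×18/86 = 98.3119 rpm, dir flips to −; running = −98.3119

-98.3119 rpm (opposite to input, |ω| = 98.3119 rpm)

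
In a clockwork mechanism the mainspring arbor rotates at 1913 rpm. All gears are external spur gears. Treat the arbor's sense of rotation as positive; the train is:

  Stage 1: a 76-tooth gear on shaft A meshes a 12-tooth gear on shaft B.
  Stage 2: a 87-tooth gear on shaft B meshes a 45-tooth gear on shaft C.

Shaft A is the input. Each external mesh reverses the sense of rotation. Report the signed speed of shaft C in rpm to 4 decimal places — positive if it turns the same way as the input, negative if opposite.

+23423.6222 rpm (same as input, |ω| = 23423.6222 rpm)

Stage 1 [76T→12T]: ω = 1913.0000×76/12 = 12115.6667 rpm, dir flips to −; running = −12115.6667
Stage 2 [87T→45T]: ω = 12115.6667×87/45 = 23423.6222 rpm, dir flips to +; running = +23423.6222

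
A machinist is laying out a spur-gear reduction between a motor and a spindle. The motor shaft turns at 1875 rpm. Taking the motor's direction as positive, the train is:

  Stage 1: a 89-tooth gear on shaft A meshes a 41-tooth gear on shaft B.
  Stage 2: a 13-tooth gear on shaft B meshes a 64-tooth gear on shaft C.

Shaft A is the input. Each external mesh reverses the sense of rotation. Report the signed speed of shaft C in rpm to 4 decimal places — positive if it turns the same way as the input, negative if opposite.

+826.7435 rpm (same as input, |ω| = 826.7435 rpm)

Stage 1 [89T→41T]: ω = 1875.0000×89/41 = 4070.1220 rpm, dir flips to −; running = −4070.1220
Stage 2 [13T→64T]: ω = 4070.1220×13/64 = 826.7435 rpm, dir flips to +; running = +826.7435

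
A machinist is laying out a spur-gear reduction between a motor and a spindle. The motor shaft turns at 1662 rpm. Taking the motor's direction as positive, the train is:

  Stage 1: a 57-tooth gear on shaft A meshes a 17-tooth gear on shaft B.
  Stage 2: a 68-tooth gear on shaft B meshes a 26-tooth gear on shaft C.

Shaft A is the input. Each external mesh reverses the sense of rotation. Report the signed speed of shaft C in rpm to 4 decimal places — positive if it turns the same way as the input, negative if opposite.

Stage 1 [57T→17T]: ω = 1662.0000×57/17 = 5572.5882 rpm, dir flips to −; running = −5572.5882
Stage 2 [68T→26T]: ω = 5572.5882×68/26 = 14574.4615 rpm, dir flips to +; running = +14574.4615

+14574.4615 rpm (same as input, |ω| = 14574.4615 rpm)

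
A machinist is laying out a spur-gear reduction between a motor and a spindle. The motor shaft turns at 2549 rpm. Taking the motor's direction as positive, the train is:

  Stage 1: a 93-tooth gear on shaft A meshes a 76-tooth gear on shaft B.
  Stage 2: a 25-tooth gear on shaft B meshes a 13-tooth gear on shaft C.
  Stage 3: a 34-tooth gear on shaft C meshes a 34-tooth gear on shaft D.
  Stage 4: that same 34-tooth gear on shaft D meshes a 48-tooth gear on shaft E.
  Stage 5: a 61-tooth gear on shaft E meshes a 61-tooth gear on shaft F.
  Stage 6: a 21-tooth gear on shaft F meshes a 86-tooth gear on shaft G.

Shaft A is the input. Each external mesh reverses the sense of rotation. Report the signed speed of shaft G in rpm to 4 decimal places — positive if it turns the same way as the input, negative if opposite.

Stage 1 [93T→76T]: ω = 2549.0000×93/76 = 3119.1711 rpm, dir flips to −; running = −3119.1711
Stage 2 [25T→13T]: ω = 3119.1711×25/13 = 5998.4059 rpm, dir flips to +; running = +5998.4059
Stage 3 [34T→34T]: ω = 5998.4059×34/34 = 5998.4059 rpm, dir flips to −; running = −5998.4059
Stage 4 [34T→48T]: ω = 5998.4059×34/48 = 4248.8708 rpm, dir flips to +; running = +4248.8708
Stage 5 [61T→61T]: ω = 4248.8708×61/61 = 4248.8708 rpm, dir flips to −; running = −4248.8708
Stage 6 [21T→86T]: ω = 4248.8708×21/86 = 1037.5150 rpm, dir flips to +; running = +1037.5150

+1037.5150 rpm (same as input, |ω| = 1037.5150 rpm)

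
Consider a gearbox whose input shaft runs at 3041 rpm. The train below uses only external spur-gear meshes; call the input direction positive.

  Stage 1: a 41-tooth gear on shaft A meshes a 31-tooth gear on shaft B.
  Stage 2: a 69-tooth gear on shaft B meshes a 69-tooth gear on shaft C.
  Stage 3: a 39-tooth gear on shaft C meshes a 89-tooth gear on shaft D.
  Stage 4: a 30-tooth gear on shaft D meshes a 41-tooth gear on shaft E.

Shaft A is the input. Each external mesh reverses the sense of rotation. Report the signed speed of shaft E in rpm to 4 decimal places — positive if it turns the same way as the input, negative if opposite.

+1289.5868 rpm (same as input, |ω| = 1289.5868 rpm)

Stage 1 [41T→31T]: ω = 3041.0000×41/31 = 4021.9677 rpm, dir flips to −; running = −4021.9677
Stage 2 [69T→69T]: ω = 4021.9677×69/69 = 4021.9677 rpm, dir flips to +; running = +4021.9677
Stage 3 [39T→89T]: ω = 4021.9677×39/89 = 1762.4353 rpm, dir flips to −; running = −1762.4353
Stage 4 [30T→41T]: ω = 1762.4353×30/41 = 1289.5868 rpm, dir flips to +; running = +1289.5868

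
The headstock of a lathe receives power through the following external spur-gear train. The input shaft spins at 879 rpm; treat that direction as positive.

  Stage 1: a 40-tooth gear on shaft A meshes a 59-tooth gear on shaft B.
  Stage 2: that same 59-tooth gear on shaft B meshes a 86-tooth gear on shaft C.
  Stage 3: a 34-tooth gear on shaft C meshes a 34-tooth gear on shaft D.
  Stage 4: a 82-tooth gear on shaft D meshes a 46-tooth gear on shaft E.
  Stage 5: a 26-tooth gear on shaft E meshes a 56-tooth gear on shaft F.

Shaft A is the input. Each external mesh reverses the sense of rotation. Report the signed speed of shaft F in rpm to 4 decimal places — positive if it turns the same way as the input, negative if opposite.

Stage 1 [40T→59T]: ω = 879.0000×40/59 = 595.9322 rpm, dir flips to −; running = −595.9322
Stage 2 [59T→86T]: ω = 595.9322×59/86 = 408.8372 rpm, dir flips to +; running = +408.8372
Stage 3 [34T→34T]: ω = 408.8372×34/34 = 408.8372 rpm, dir flips to −; running = −408.8372
Stage 4 [82T→46T]: ω = 408.8372×82/46 = 728.7968 rpm, dir flips to +; running = +728.7968
Stage 5 [26T→56T]: ω = 728.7968×26/56 = 338.3699 rpm, dir flips to −; running = −338.3699

-338.3699 rpm (opposite to input, |ω| = 338.3699 rpm)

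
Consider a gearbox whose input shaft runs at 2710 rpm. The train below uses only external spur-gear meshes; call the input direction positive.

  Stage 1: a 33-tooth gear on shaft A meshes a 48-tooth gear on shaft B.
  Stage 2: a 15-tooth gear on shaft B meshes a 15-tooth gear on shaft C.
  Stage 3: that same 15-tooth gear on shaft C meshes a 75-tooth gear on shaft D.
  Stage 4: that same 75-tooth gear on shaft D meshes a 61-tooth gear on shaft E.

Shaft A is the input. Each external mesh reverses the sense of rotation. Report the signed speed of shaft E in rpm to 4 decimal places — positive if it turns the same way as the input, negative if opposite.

Stage 1 [33T→48T]: ω = 2710.0000×33/48 = 1863.1250 rpm, dir flips to −; running = −1863.1250
Stage 2 [15T→15T]: ω = 1863.1250×15/15 = 1863.1250 rpm, dir flips to +; running = +1863.1250
Stage 3 [15T→75T]: ω = 1863.1250×15/75 = 372.6250 rpm, dir flips to −; running = −372.6250
Stage 4 [75T→61T]: ω = 372.6250×75/61 = 458.1455 rpm, dir flips to +; running = +458.1455

+458.1455 rpm (same as input, |ω| = 458.1455 rpm)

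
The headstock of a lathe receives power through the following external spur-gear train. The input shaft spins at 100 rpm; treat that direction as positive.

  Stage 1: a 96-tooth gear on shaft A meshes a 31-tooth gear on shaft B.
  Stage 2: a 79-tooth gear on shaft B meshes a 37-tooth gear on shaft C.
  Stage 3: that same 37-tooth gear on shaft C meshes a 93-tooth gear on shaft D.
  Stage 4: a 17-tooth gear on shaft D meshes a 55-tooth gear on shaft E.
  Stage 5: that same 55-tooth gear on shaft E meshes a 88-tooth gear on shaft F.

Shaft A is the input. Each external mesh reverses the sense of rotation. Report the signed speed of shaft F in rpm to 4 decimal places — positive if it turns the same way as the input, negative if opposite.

Stage 1 [96T→31T]: ω = 100.0000×96/31 = 309.6774 rpm, dir flips to −; running = −309.6774
Stage 2 [79T→37T]: ω = 309.6774×79/37 = 661.2031 rpm, dir flips to +; running = +661.2031
Stage 3 [37T→93T]: ω = 661.2031×37/93 = 263.0593 rpm, dir flips to −; running = −263.0593
Stage 4 [17T→55T]: ω = 263.0593×17/55 = 81.3092 rpm, dir flips to +; running = +81.3092
Stage 5 [55T→88T]: ω = 81.3092×55/88 = 50.8183 rpm, dir flips to −; running = −50.8183

-50.8183 rpm (opposite to input, |ω| = 50.8183 rpm)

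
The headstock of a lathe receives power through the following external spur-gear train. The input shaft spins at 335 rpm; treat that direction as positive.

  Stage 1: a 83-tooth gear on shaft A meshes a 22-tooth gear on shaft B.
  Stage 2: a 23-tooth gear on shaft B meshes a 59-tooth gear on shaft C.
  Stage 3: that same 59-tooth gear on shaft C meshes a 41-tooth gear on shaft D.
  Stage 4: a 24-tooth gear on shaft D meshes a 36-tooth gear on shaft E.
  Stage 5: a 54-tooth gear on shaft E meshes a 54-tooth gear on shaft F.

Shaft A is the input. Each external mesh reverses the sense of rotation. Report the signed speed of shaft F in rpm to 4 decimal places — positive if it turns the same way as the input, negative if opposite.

Stage 1 [83T→22T]: ω = 335.0000×83/22 = 1263.8636 rpm, dir flips to −; running = −1263.8636
Stage 2 [23T→59T]: ω = 1263.8636×23/59 = 492.6926 rpm, dir flips to +; running = +492.6926
Stage 3 [59T→41T]: ω = 492.6926×59/41 = 708.9967 rpm, dir flips to −; running = −708.9967
Stage 4 [24T→36T]: ω = 708.9967×24/36 = 472.6644 rpm, dir flips to +; running = +472.6644
Stage 5 [54T→54T]: ω = 472.6644×54/54 = 472.6644 rpm, dir flips to −; running = −472.6644

-472.6644 rpm (opposite to input, |ω| = 472.6644 rpm)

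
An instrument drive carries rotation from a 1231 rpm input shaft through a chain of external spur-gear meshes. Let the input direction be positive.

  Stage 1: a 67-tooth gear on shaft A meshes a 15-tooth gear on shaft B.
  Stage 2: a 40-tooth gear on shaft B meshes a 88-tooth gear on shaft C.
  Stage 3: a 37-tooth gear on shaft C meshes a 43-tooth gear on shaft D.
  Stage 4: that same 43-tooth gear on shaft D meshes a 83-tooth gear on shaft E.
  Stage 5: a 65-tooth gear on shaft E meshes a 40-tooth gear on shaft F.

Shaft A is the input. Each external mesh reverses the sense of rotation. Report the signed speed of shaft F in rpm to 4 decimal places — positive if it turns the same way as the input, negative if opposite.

Stage 1 [67T→15T]: ω = 1231.0000×67/15 = 5498.4667 rpm, dir flips to −; running = −5498.4667
Stage 2 [40T→88T]: ω = 5498.4667×40/88 = 2499.3030 rpm, dir flips to +; running = +2499.3030
Stage 3 [37T→43T]: ω = 2499.3030×37/43 = 2150.5631 rpm, dir flips to −; running = −2150.5631
Stage 4 [43T→83T]: ω = 2150.5631×43/83 = 1114.1471 rpm, dir flips to +; running = +1114.1471
Stage 5 [65T→40T]: ω = 1114.1471×65/40 = 1810.4891 rpm, dir flips to −; running = −1810.4891

-1810.4891 rpm (opposite to input, |ω| = 1810.4891 rpm)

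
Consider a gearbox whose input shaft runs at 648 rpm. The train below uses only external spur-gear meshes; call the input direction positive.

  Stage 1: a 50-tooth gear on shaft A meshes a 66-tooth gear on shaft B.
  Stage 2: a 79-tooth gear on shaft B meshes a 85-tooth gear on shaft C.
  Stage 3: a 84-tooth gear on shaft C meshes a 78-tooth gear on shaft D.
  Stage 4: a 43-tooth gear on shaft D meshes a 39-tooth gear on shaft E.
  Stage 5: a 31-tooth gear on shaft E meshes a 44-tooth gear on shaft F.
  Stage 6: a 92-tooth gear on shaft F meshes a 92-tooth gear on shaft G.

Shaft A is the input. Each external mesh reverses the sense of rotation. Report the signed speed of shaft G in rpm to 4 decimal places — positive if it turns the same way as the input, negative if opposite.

+381.6865 rpm (same as input, |ω| = 381.6865 rpm)

Stage 1 [50T→66T]: ω = 648.0000×50/66 = 490.9091 rpm, dir flips to −; running = −490.9091
Stage 2 [79T→85T]: ω = 490.9091×79/85 = 456.2567 rpm, dir flips to +; running = +456.2567
Stage 3 [84T→78T]: ω = 456.2567×84/78 = 491.3534 rpm, dir flips to −; running = −491.3534
Stage 4 [43T→39T]: ω = 491.3534×43/39 = 541.7486 rpm, dir flips to +; running = +541.7486
Stage 5 [31T→44T]: ω = 541.7486×31/44 = 381.6865 rpm, dir flips to −; running = −381.6865
Stage 6 [92T→92T]: ω = 381.6865×92/92 = 381.6865 rpm, dir flips to +; running = +381.6865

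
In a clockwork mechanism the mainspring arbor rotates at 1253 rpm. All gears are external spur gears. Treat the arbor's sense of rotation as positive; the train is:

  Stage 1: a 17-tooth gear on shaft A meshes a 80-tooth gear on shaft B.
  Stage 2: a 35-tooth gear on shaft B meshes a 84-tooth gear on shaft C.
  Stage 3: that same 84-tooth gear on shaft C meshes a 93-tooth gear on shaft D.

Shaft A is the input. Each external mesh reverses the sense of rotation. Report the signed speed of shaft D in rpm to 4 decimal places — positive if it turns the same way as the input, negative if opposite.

Stage 1 [17T→80T]: ω = 1253.0000×17/80 = 266.2625 rpm, dir flips to −; running = −266.2625
Stage 2 [35T→84T]: ω = 266.2625×35/84 = 110.9427 rpm, dir flips to +; running = +110.9427
Stage 3 [84T→93T]: ω = 110.9427×84/93 = 100.2063 rpm, dir flips to −; running = −100.2063

-100.2063 rpm (opposite to input, |ω| = 100.2063 rpm)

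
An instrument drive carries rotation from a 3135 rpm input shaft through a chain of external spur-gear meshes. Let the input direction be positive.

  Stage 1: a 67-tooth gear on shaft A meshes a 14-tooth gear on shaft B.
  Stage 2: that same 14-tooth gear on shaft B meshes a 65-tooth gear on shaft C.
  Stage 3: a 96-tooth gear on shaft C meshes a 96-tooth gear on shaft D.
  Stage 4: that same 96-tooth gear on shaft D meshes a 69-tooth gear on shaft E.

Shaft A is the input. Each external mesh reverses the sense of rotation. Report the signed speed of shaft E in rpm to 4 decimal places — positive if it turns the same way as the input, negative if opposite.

+4495.9465 rpm (same as input, |ω| = 4495.9465 rpm)

Stage 1 [67T→14T]: ω = 3135.0000×67/14 = 15003.2143 rpm, dir flips to −; running = −15003.2143
Stage 2 [14T→65T]: ω = 15003.2143×14/65 = 3231.4615 rpm, dir flips to +; running = +3231.4615
Stage 3 [96T→96T]: ω = 3231.4615×96/96 = 3231.4615 rpm, dir flips to −; running = −3231.4615
Stage 4 [96T→69T]: ω = 3231.4615×96/69 = 4495.9465 rpm, dir flips to +; running = +4495.9465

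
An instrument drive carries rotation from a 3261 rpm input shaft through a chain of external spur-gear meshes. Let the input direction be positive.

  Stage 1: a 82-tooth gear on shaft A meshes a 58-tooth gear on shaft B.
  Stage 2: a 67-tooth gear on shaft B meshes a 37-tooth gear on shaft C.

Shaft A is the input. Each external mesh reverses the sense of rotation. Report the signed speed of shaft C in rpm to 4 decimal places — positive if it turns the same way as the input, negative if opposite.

Stage 1 [82T→58T]: ω = 3261.0000×82/58 = 4610.3793 rpm, dir flips to −; running = −4610.3793
Stage 2 [67T→37T]: ω = 4610.3793×67/37 = 8348.5247 rpm, dir flips to +; running = +8348.5247

+8348.5247 rpm (same as input, |ω| = 8348.5247 rpm)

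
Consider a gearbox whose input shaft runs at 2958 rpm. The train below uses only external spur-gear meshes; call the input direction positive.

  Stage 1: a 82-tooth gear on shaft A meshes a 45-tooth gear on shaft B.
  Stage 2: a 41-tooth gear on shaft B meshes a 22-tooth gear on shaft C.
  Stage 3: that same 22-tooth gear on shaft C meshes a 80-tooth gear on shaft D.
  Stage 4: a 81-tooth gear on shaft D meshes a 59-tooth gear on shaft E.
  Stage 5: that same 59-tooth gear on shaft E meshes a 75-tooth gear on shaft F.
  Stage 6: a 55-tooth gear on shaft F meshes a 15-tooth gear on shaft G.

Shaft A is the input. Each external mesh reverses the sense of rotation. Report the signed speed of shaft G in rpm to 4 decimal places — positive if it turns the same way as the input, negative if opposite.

Stage 1 [82T→45T]: ω = 2958.0000×82/45 = 5390.1333 rpm, dir flips to −; running = −5390.1333
Stage 2 [41T→22T]: ω = 5390.1333×41/22 = 10045.2485 rpm, dir flips to +; running = +10045.2485
Stage 3 [22T→80T]: ω = 10045.2485×22/80 = 2762.4433 rpm, dir flips to −; running = −2762.4433
Stage 4 [81T→59T]: ω = 2762.4433×81/59 = 3792.5069 rpm, dir flips to +; running = +3792.5069
Stage 5 [59T→75T]: ω = 3792.5069×59/75 = 2983.4388 rpm, dir flips to −; running = −2983.4388
Stage 6 [55T→15T]: ω = 2983.4388×55/15 = 10939.2756 rpm, dir flips to +; running = +10939.2756

+10939.2756 rpm (same as input, |ω| = 10939.2756 rpm)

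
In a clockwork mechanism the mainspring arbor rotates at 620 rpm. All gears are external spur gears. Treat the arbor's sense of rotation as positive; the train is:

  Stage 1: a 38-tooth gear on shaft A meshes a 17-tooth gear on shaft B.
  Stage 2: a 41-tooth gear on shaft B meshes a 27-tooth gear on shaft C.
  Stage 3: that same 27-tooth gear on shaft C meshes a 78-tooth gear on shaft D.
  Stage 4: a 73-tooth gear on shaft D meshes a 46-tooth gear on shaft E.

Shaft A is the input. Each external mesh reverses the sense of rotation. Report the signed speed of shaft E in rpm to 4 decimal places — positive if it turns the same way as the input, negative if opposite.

+1156.0607 rpm (same as input, |ω| = 1156.0607 rpm)

Stage 1 [38T→17T]: ω = 620.0000×38/17 = 1385.8824 rpm, dir flips to −; running = −1385.8824
Stage 2 [41T→27T]: ω = 1385.8824×41/27 = 2104.4880 rpm, dir flips to +; running = +2104.4880
Stage 3 [27T→78T]: ω = 2104.4880×27/78 = 728.4766 rpm, dir flips to −; running = −728.4766
Stage 4 [73T→46T]: ω = 728.4766×73/46 = 1156.0607 rpm, dir flips to +; running = +1156.0607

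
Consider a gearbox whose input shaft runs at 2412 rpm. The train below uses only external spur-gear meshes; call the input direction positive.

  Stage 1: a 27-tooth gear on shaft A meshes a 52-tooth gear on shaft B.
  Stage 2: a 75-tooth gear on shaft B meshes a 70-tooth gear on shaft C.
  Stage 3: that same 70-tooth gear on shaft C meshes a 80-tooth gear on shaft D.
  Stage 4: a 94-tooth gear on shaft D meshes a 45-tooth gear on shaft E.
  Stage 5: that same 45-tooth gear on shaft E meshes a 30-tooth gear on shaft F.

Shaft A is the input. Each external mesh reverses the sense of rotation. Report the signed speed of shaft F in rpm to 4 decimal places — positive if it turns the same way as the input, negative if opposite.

Stage 1 [27T→52T]: ω = 2412.0000×27/52 = 1252.3846 rpm, dir flips to −; running = −1252.3846
Stage 2 [75T→70T]: ω = 1252.3846×75/70 = 1341.8407 rpm, dir flips to +; running = +1341.8407
Stage 3 [70T→80T]: ω = 1341.8407×70/80 = 1174.1106 rpm, dir flips to −; running = −1174.1106
Stage 4 [94T→45T]: ω = 1174.1106×94/45 = 2452.5865 rpm, dir flips to +; running = +2452.5865
Stage 5 [45T→30T]: ω = 2452.5865×45/30 = 3678.8798 rpm, dir flips to −; running = −3678.8798

-3678.8798 rpm (opposite to input, |ω| = 3678.8798 rpm)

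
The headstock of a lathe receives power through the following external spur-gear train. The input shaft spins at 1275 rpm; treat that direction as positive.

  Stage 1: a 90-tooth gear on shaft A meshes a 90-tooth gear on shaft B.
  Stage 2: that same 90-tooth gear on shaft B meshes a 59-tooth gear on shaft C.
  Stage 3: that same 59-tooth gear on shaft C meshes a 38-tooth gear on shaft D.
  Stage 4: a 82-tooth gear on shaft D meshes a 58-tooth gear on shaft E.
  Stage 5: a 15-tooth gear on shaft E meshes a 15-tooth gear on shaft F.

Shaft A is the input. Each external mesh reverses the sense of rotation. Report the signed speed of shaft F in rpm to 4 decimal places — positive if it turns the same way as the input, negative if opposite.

-4269.2831 rpm (opposite to input, |ω| = 4269.2831 rpm)

Stage 1 [90T→90T]: ω = 1275.0000×90/90 = 1275.0000 rpm, dir flips to −; running = −1275.0000
Stage 2 [90T→59T]: ω = 1275.0000×90/59 = 1944.9153 rpm, dir flips to +; running = +1944.9153
Stage 3 [59T→38T]: ω = 1944.9153×59/38 = 3019.7368 rpm, dir flips to −; running = −3019.7368
Stage 4 [82T→58T]: ω = 3019.7368×82/58 = 4269.2831 rpm, dir flips to +; running = +4269.2831
Stage 5 [15T→15T]: ω = 4269.2831×15/15 = 4269.2831 rpm, dir flips to −; running = −4269.2831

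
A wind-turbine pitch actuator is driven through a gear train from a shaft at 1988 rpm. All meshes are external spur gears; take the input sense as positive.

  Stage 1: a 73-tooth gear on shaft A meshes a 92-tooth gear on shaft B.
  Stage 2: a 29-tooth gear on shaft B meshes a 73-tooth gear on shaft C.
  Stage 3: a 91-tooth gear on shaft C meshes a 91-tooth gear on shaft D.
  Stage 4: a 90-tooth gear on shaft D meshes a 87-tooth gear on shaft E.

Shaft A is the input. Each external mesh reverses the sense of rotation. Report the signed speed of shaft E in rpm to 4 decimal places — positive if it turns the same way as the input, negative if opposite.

Stage 1 [73T→92T]: ω = 1988.0000×73/92 = 1577.4348 rpm, dir flips to −; running = −1577.4348
Stage 2 [29T→73T]: ω = 1577.4348×29/73 = 626.6522 rpm, dir flips to +; running = +626.6522
Stage 3 [91T→91T]: ω = 626.6522×91/91 = 626.6522 rpm, dir flips to −; running = −626.6522
Stage 4 [90T→87T]: ω = 626.6522×90/87 = 648.2609 rpm, dir flips to +; running = +648.2609

+648.2609 rpm (same as input, |ω| = 648.2609 rpm)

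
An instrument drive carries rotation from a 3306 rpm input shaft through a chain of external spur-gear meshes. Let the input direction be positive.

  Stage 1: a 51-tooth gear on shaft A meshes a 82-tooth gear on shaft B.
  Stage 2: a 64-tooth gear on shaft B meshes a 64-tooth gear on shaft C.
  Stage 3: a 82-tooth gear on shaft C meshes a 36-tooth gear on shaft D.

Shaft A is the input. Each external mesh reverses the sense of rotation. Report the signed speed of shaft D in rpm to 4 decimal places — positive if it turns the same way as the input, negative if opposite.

-4683.5000 rpm (opposite to input, |ω| = 4683.5000 rpm)

Stage 1 [51T→82T]: ω = 3306.0000×51/82 = 2056.1707 rpm, dir flips to −; running = −2056.1707
Stage 2 [64T→64T]: ω = 2056.1707×64/64 = 2056.1707 rpm, dir flips to +; running = +2056.1707
Stage 3 [82T→36T]: ω = 2056.1707×82/36 = 4683.5000 rpm, dir flips to −; running = −4683.5000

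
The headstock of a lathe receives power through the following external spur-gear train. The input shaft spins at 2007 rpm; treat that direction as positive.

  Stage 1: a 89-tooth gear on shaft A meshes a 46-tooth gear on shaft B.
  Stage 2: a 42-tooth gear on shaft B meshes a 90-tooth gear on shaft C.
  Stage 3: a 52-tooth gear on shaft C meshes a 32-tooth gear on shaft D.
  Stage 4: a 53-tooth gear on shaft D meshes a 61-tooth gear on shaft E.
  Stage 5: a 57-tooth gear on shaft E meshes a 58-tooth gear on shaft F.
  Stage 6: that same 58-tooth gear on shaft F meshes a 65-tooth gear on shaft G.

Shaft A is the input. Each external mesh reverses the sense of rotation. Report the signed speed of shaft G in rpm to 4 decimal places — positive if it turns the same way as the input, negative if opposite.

+2243.6093 rpm (same as input, |ω| = 2243.6093 rpm)

Stage 1 [89T→46T]: ω = 2007.0000×89/46 = 3883.1087 rpm, dir flips to −; running = −3883.1087
Stage 2 [42T→90T]: ω = 3883.1087×42/90 = 1812.1174 rpm, dir flips to +; running = +1812.1174
Stage 3 [52T→32T]: ω = 1812.1174×52/32 = 2944.6908 rpm, dir flips to −; running = −2944.6908
Stage 4 [53T→61T]: ω = 2944.6908×53/61 = 2558.5018 rpm, dir flips to +; running = +2558.5018
Stage 5 [57T→58T]: ω = 2558.5018×57/58 = 2514.3897 rpm, dir flips to −; running = −2514.3897
Stage 6 [58T→65T]: ω = 2514.3897×58/65 = 2243.6093 rpm, dir flips to +; running = +2243.6093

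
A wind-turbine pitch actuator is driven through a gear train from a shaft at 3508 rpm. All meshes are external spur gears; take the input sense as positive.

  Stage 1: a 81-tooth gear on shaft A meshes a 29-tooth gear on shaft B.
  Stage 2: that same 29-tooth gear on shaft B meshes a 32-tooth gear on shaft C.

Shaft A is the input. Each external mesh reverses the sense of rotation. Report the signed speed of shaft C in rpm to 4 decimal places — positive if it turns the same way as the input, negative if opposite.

+8879.6250 rpm (same as input, |ω| = 8879.6250 rpm)

Stage 1 [81T→29T]: ω = 3508.0000×81/29 = 9798.2069 rpm, dir flips to −; running = −9798.2069
Stage 2 [29T→32T]: ω = 9798.2069×29/32 = 8879.6250 rpm, dir flips to +; running = +8879.6250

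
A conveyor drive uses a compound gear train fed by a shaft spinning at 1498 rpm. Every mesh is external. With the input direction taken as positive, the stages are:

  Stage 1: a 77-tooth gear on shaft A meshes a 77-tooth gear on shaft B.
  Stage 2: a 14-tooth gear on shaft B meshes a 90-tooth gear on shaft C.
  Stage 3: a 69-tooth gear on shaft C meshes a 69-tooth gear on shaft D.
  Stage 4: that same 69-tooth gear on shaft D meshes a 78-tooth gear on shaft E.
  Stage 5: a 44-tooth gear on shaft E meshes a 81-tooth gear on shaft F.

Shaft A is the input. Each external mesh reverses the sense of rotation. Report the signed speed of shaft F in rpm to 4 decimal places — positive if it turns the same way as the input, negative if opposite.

-111.9746 rpm (opposite to input, |ω| = 111.9746 rpm)

Stage 1 [77T→77T]: ω = 1498.0000×77/77 = 1498.0000 rpm, dir flips to −; running = −1498.0000
Stage 2 [14T→90T]: ω = 1498.0000×14/90 = 233.0222 rpm, dir flips to +; running = +233.0222
Stage 3 [69T→69T]: ω = 233.0222×69/69 = 233.0222 rpm, dir flips to −; running = −233.0222
Stage 4 [69T→78T]: ω = 233.0222×69/78 = 206.1350 rpm, dir flips to +; running = +206.1350
Stage 5 [44T→81T]: ω = 206.1350×44/81 = 111.9746 rpm, dir flips to −; running = −111.9746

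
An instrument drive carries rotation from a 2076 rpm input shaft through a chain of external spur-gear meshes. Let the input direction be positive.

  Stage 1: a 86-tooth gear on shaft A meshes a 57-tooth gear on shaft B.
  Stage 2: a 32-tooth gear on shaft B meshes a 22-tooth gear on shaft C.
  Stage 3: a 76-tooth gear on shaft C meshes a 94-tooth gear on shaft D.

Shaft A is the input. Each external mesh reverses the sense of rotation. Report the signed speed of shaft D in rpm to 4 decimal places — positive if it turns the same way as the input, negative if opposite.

-3683.5280 rpm (opposite to input, |ω| = 3683.5280 rpm)

Stage 1 [86T→57T]: ω = 2076.0000×86/57 = 3132.2105 rpm, dir flips to −; running = −3132.2105
Stage 2 [32T→22T]: ω = 3132.2105×32/22 = 4555.9426 rpm, dir flips to +; running = +4555.9426
Stage 3 [76T→94T]: ω = 4555.9426×76/94 = 3683.5280 rpm, dir flips to −; running = −3683.5280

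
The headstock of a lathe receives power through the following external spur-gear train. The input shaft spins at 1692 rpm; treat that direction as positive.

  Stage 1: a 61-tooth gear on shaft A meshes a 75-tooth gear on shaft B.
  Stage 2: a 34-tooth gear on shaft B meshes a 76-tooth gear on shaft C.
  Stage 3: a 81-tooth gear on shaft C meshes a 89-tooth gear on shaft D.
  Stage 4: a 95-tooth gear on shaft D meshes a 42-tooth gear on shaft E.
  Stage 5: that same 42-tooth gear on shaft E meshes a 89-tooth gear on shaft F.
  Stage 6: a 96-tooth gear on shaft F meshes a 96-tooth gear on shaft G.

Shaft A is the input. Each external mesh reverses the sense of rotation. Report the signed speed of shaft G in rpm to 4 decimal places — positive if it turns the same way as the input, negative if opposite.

Stage 1 [61T→75T]: ω = 1692.0000×61/75 = 1376.1600 rpm, dir flips to −; running = −1376.1600
Stage 2 [34T→76T]: ω = 1376.1600×34/76 = 615.6505 rpm, dir flips to +; running = +615.6505
Stage 3 [81T→89T]: ω = 615.6505×81/89 = 560.3112 rpm, dir flips to −; running = −560.3112
Stage 4 [95T→42T]: ω = 560.3112×95/42 = 1267.3705 rpm, dir flips to +; running = +1267.3705
Stage 5 [42T→89T]: ω = 1267.3705×42/89 = 598.0849 rpm, dir flips to −; running = −598.0849
Stage 6 [96T→96T]: ω = 598.0849×96/96 = 598.0849 rpm, dir flips to +; running = +598.0849

+598.0849 rpm (same as input, |ω| = 598.0849 rpm)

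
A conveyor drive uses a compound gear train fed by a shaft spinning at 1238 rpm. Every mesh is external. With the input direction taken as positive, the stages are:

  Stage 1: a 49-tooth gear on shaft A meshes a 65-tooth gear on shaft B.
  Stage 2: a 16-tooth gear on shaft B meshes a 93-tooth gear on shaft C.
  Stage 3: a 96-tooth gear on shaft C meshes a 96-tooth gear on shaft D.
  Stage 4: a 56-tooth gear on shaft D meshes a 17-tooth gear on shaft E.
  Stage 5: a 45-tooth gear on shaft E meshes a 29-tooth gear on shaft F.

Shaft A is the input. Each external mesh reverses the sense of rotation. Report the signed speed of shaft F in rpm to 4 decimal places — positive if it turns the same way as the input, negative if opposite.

Stage 1 [49T→65T]: ω = 1238.0000×49/65 = 933.2615 rpm, dir flips to −; running = −933.2615
Stage 2 [16T→93T]: ω = 933.2615×16/93 = 160.5611 rpm, dir flips to +; running = +160.5611
Stage 3 [96T→96T]: ω = 160.5611×96/96 = 160.5611 rpm, dir flips to −; running = −160.5611
Stage 4 [56T→17T]: ω = 160.5611×56/17 = 528.9072 rpm, dir flips to +; running = +528.9072
Stage 5 [45T→29T]: ω = 528.9072×45/29 = 820.7181 rpm, dir flips to −; running = −820.7181

-820.7181 rpm (opposite to input, |ω| = 820.7181 rpm)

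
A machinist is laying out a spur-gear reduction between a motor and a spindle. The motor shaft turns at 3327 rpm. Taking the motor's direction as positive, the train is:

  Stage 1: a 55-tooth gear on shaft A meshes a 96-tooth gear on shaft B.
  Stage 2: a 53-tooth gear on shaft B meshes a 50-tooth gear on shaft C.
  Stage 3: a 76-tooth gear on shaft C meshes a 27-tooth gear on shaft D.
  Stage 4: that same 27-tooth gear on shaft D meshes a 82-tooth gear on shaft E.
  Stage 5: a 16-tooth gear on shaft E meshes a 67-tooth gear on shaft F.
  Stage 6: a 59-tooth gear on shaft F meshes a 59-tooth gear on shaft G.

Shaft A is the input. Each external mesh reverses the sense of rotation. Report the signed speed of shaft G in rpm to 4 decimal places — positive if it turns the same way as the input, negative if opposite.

+447.1930 rpm (same as input, |ω| = 447.1930 rpm)

Stage 1 [55T→96T]: ω = 3327.0000×55/96 = 1906.0938 rpm, dir flips to −; running = −1906.0938
Stage 2 [53T→50T]: ω = 1906.0938×53/50 = 2020.4594 rpm, dir flips to +; running = +2020.4594
Stage 3 [76T→27T]: ω = 2020.4594×76/27 = 5687.2190 rpm, dir flips to −; running = −5687.2190
Stage 4 [27T→82T]: ω = 5687.2190×27/82 = 1872.6209 rpm, dir flips to +; running = +1872.6209
Stage 5 [16T→67T]: ω = 1872.6209×16/67 = 447.1930 rpm, dir flips to −; running = −447.1930
Stage 6 [59T→59T]: ω = 447.1930×59/59 = 447.1930 rpm, dir flips to +; running = +447.1930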